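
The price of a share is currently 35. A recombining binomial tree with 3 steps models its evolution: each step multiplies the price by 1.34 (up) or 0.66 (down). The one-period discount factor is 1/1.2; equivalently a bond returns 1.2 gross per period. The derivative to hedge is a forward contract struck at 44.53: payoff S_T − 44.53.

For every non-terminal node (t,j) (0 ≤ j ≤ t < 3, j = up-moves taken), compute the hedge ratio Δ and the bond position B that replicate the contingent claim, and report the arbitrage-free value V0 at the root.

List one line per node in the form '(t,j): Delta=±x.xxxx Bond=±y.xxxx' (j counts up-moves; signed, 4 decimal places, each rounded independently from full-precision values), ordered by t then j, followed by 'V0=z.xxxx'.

(0,0): Delta=1.0000 Bond=-25.7697
(1,0): Delta=1.0000 Bond=-30.9236
(1,1): Delta=1.0000 Bond=-30.9236
(2,0): Delta=1.0000 Bond=-37.1083
(2,1): Delta=1.0000 Bond=-37.1083
(2,2): Delta=1.0000 Bond=-37.1083
V0=9.2303

Risk-neutral probability p* = (R−d)/(u−d) = (1.2−0.66)/(1.34−0.66) = 0.7941.
Payoff layer (t=3): V(3,0)=-34.4676, V(3,1)=-24.1004, V(3,2)=-3.0516, V(3,3)=39.6836
(2,0): S=15.2460. Δ = (V_up−V_dn)/(S_up−S_dn) = (-24.1004−-34.4676)/(20.4296−10.0624) = 1.0000. V = [p*·-24.1004 + (1−p*)·-34.4676]/1.2 = -21.8623. B = V − Δ·S = -37.1083.
(2,1): S=30.9540. Δ = (V_up−V_dn)/(S_up−S_dn) = (-3.0516−-24.1004)/(41.4784−20.4296) = 1.0000. V = [p*·-3.0516 + (1−p*)·-24.1004]/1.2 = -6.1543. B = V − Δ·S = -37.1083.
(2,2): S=62.8460. Δ = (V_up−V_dn)/(S_up−S_dn) = (39.6836−-3.0516)/(84.2136−41.4784) = 1.0000. V = [p*·39.6836 + (1−p*)·-3.0516]/1.2 = 25.7377. B = V − Δ·S = -37.1083.
(1,0): S=23.1000. Δ = (V_up−V_dn)/(S_up−S_dn) = (-6.1543−-21.8623)/(30.9540−15.2460) = 1.0000. V = [p*·-6.1543 + (1−p*)·-21.8623]/1.2 = -7.8236. B = V − Δ·S = -30.9236.
(1,1): S=46.9000. Δ = (V_up−V_dn)/(S_up−S_dn) = (25.7377−-6.1543)/(62.8460−30.9540) = 1.0000. V = [p*·25.7377 + (1−p*)·-6.1543]/1.2 = 15.9764. B = V − Δ·S = -30.9236.
(0,0): S=35.0000. Δ = (V_up−V_dn)/(S_up−S_dn) = (15.9764−-7.8236)/(46.9000−23.1000) = 1.0000. V = [p*·15.9764 + (1−p*)·-7.8236]/1.2 = 9.2303. B = V − Δ·S = -25.7697.
Each (Δ,B) replicates both successor values, so the strategy is self-financing and V0 is arbitrage-free.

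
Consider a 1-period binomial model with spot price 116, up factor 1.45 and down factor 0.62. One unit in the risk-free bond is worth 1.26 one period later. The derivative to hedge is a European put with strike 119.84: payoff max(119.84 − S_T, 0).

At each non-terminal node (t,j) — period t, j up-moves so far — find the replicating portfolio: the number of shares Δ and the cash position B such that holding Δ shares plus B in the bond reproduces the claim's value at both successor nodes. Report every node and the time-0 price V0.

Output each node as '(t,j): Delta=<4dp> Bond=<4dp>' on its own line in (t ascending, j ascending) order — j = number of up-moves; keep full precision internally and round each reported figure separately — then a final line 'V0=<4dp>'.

The replicating-portfolio and risk-neutral prices coincide; use p* = (1.26−0.62)/(1.45−0.62) = 0.7711 for the latter.
Terminal payoffs: V(1,0)=47.9200, V(1,1)=0.0000
  t=0,j=0: stock 116.0000 → up 168.2000 (V=0.0000), down 71.9200 (V=47.9200). Price 8.7061; hedge Δ=-0.4977, bond B=66.4410.
Root portfolio cost Δ·116+B reproduces V0=8.7061.

(0,0): Delta=-0.4977 Bond=66.4410
V0=8.7061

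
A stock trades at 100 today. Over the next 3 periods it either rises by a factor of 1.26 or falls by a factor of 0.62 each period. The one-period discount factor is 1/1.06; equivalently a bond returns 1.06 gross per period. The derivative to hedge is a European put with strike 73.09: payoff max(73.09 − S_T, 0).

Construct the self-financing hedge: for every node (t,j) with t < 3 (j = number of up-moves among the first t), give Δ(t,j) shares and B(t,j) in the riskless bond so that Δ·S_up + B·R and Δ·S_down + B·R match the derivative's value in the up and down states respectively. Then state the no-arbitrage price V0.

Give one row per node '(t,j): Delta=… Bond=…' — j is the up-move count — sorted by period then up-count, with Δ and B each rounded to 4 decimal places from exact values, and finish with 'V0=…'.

Since d<R<u, set p* = (R−d)/(u−d) = 0.6875; price each node as the discounted p*-expectation of its children.
Terminal payoffs: V(3,0)=49.2572, V(3,1)=24.6556, V(3,2)=0.0000, V(3,3)=0.0000
  t=2,j=0: stock 38.4400 → up 48.4344 (V=24.6556), down 23.8328 (V=49.2572). Price 30.5128; hedge Δ=-1.0000, bond B=68.9528.
  t=2,j=1: stock 78.1200 → up 98.4312 (V=0.0000), down 48.4344 (V=24.6556). Price 7.2687; hedge Δ=-0.4931, bond B=45.7931.
  t=2,j=2: stock 158.7600 → up 200.0376 (V=0.0000), down 98.4312 (V=0.0000). Price 0.0000; hedge Δ=0.0000, bond B=0.0000.
  t=1,j=0: stock 62.0000 → up 78.1200 (V=7.2687), down 38.4400 (V=30.5128). Price 13.7099; hedge Δ=-0.5858, bond B=50.0288.
  t=1,j=1: stock 126.0000 → up 158.7600 (V=0.0000), down 78.1200 (V=7.2687). Price 2.1429; hedge Δ=-0.0901, bond B=13.5003.
  t=0,j=0: stock 100.0000 → up 126.0000 (V=2.1429), down 62.0000 (V=13.7099). Price 5.4317; hedge Δ=-0.1807, bond B=23.5052.
Root portfolio cost Δ·100+B reproduces V0=5.4317.

(0,0): Delta=-0.1807 Bond=23.5052
(1,0): Delta=-0.5858 Bond=50.0288
(1,1): Delta=-0.0901 Bond=13.5003
(2,0): Delta=-1.0000 Bond=68.9528
(2,1): Delta=-0.4931 Bond=45.7931
(2,2): Delta=0.0000 Bond=0.0000
V0=5.4317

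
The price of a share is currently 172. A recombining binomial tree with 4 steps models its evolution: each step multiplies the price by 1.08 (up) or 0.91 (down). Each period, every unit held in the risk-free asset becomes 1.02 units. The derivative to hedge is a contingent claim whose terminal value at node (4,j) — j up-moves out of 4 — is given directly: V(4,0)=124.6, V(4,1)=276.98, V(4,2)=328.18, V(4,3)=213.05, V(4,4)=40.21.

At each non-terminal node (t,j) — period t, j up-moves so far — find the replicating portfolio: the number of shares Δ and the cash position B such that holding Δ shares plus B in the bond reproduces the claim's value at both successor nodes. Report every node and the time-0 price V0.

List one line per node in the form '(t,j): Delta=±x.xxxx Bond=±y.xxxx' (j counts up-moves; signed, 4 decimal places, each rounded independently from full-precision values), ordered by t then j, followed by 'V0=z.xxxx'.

(0,0): Delta=-2.5390 Bond=644.2735
(1,0): Delta=-0.2108 Bond=292.7567
(1,1): Delta=-3.6090 Bond=855.9239
(2,0): Delta=3.5189 Bond=-232.6302
(2,1): Delta=-1.9250 Bond=588.3801
(2,2): Delta=-4.3829 Bond=1028.3127
(3,0): Delta=6.9155 Bond=-677.5306
(3,1): Delta=1.9579 Bond=2.8524
(3,2): Delta=-3.7096 Bond=925.9452
(3,3): Delta=-4.6924 Bond=1115.9337
V0=207.5707

The replicating-portfolio and risk-neutral prices coincide; use p* = (1.02−0.91)/(1.08−0.91) = 0.6471 for the latter.
At expiry t=4: V(4,0)=124.6000, V(4,1)=276.9800, V(4,2)=328.1800, V(4,3)=213.0500, V(4,4)=40.2100
(3,0): S=129.6142. Δ = (V_up−V_dn)/(S_up−S_dn) = (276.9800−124.6000)/(139.9833−117.9489) = 6.9155. V = [p*·276.9800 + (1−p*)·124.6000]/1.02 = 218.8224. B = V − Δ·S = -677.5306.
(3,1): S=153.8279. Δ = (V_up−V_dn)/(S_up−S_dn) = (328.1800−276.9800)/(166.1341−139.9833) = 1.9579. V = [p*·328.1800 + (1−p*)·276.9800]/1.02 = 304.0288. B = V − Δ·S = 2.8524.
(3,2): S=182.5649. Δ = (V_up−V_dn)/(S_up−S_dn) = (213.0500−328.1800)/(197.1701−166.1341) = -3.7096. V = [p*·213.0500 + (1−p*)·328.1800]/1.02 = 248.7099. B = V − Δ·S = 925.9452.
(3,3): S=216.6705. Δ = (V_up−V_dn)/(S_up−S_dn) = (40.2100−213.0500)/(234.0041−197.1701) = -4.6924. V = [p*·40.2100 + (1−p*)·213.0500]/1.02 = 99.2278. B = V − Δ·S = 1115.9337.
(2,0): S=142.4332. Δ = (V_up−V_dn)/(S_up−S_dn) = (304.0288−218.8224)/(153.8279−129.6142) = 3.5189. V = [p*·304.0288 + (1−p*)·218.8224]/1.02 = 268.5843. B = V − Δ·S = -232.6302.
(2,1): S=169.0416. Δ = (V_up−V_dn)/(S_up−S_dn) = (248.7099−304.0288)/(182.5649−153.8279) = -1.9250. V = [p*·248.7099 + (1−p*)·304.0288]/1.02 = 262.9747. B = V − Δ·S = 588.3801.
(2,2): S=200.6208. Δ = (V_up−V_dn)/(S_up−S_dn) = (99.2278−248.7099)/(216.6705−182.5649) = -4.3829. V = [p*·99.2278 + (1−p*)·248.7099]/1.02 = 149.0061. B = V − Δ·S = 1028.3127.
(1,0): S=156.5200. Δ = (V_up−V_dn)/(S_up−S_dn) = (262.9747−268.5843)/(169.0416−142.4332) = -0.2108. V = [p*·262.9747 + (1−p*)·268.5843]/1.02 = 259.7594. B = V − Δ·S = 292.7567.
(1,1): S=185.7600. Δ = (V_up−V_dn)/(S_up−S_dn) = (149.0061−262.9747)/(200.6208−169.0416) = -3.6090. V = [p*·149.0061 + (1−p*)·262.9747]/1.02 = 185.5199. B = V − Δ·S = 855.9239.
(0,0): S=172.0000. Δ = (V_up−V_dn)/(S_up−S_dn) = (185.5199−259.7594)/(185.7600−156.5200) = -2.5390. V = [p*·185.5199 + (1−p*)·259.7594]/1.02 = 207.5707. B = V − Δ·S = 644.2735.
Root portfolio cost Δ·172+B reproduces V0=207.5707.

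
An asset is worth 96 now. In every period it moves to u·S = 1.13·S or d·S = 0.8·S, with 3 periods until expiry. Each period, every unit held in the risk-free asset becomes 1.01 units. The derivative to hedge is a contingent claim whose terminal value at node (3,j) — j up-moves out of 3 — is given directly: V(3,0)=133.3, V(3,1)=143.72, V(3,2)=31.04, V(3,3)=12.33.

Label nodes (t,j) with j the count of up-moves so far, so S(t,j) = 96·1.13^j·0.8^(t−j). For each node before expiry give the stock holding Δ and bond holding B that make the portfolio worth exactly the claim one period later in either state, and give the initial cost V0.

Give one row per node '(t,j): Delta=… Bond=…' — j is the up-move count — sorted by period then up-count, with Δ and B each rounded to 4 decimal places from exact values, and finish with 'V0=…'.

(0,0): Delta=-1.8055 Bond=231.1576
(1,0): Delta=-2.6532 Bond=298.5753
(1,1): Delta=-1.4626 Bond=196.2657
(2,0): Delta=0.5139 Bond=106.9697
(2,1): Delta=-3.9345 Bond=412.7561
(2,2): Delta=-0.4625 Bond=75.6412
V0=57.8284

Since d<R<u, set p* = (R−d)/(u−d) = 0.6364; price each node as the discounted p*-expectation of its children.
Terminal values V(3,·): V(3,0)=133.3000, V(3,1)=143.7200, V(3,2)=31.0400, V(3,3)=12.3300
Node (2,0) S=61.4400: V=(p*·143.7200+(1−p*)·133.3000)/1.01=138.5455; Δ=(143.7200−133.3000)/(69.4272−49.1520)=0.5139; B=V−Δ·S=106.9697
Node (2,1) S=86.7840: V=(p*·31.0400+(1−p*)·143.7200)/1.01=71.3015; Δ=(31.0400−143.7200)/(98.0659−69.4272)=-3.9345; B=V−Δ·S=412.7561
Node (2,2) S=122.5824: V=(p*·12.3300+(1−p*)·31.0400)/1.01=18.9442; Δ=(12.3300−31.0400)/(138.5181−98.0659)=-0.4625; B=V−Δ·S=75.6412
Node (1,0) S=76.8000: V=(p*·71.3015+(1−p*)·138.5455)/1.01=94.8058; Δ=(71.3015−138.5455)/(86.7840−61.4400)=-2.6532; B=V−Δ·S=298.5753
Node (1,1) S=108.4800: V=(p*·18.9442+(1−p*)·71.3015)/1.01=37.6072; Δ=(18.9442−71.3015)/(122.5824−86.7840)=-1.4626; B=V−Δ·S=196.2657
Node (0,0) S=96.0000: V=(p*·37.6072+(1−p*)·94.8058)/1.01=57.8284; Δ=(37.6072−94.8058)/(108.4800−76.8000)=-1.8055; B=V−Δ·S=231.1576
Each (Δ,B) replicates both successor values, so the strategy is self-financing and V0 is arbitrage-free.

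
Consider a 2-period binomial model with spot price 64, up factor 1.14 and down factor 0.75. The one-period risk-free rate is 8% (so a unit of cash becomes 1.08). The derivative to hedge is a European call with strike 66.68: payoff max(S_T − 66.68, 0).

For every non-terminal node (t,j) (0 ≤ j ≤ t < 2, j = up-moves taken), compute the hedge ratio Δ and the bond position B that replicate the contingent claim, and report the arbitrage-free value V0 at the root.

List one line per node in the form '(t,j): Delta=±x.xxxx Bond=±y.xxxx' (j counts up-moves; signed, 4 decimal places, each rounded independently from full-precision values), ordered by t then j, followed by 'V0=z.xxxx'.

Under the risk-neutral measure, an up-move has probability p* = (R−d)/(u−d) = 0.8462 and values discount at R = 1.08.
Terminal payoffs: V(2,0)=0.0000, V(2,1)=0.0000, V(2,2)=16.4944
(1,0): S=48.0000. Δ = (V_up−V_dn)/(S_up−S_dn) = (0.0000−0.0000)/(54.7200−36.0000) = 0.0000. V = [p*·0.0000 + (1−p*)·0.0000]/1.08 = 0.0000. B = V − Δ·S = 0.0000.
(1,1): S=72.9600. Δ = (V_up−V_dn)/(S_up−S_dn) = (16.4944−0.0000)/(83.1744−54.7200) = 0.5797. V = [p*·16.4944 + (1−p*)·0.0000]/1.08 = 12.9230. B = V − Δ·S = -29.3704.
(0,0): S=64.0000. Δ = (V_up−V_dn)/(S_up−S_dn) = (12.9230−0.0000)/(72.9600−48.0000) = 0.5177. V = [p*·12.9230 + (1−p*)·0.0000]/1.08 = 10.1248. B = V − Δ·S = -23.0110.
Check: Δ(0,0)·S0 + B(0,0) = 10.1248 = V0.

(0,0): Delta=0.5177 Bond=-23.0110
(1,0): Delta=0.0000 Bond=0.0000
(1,1): Delta=0.5797 Bond=-29.3704
V0=10.1248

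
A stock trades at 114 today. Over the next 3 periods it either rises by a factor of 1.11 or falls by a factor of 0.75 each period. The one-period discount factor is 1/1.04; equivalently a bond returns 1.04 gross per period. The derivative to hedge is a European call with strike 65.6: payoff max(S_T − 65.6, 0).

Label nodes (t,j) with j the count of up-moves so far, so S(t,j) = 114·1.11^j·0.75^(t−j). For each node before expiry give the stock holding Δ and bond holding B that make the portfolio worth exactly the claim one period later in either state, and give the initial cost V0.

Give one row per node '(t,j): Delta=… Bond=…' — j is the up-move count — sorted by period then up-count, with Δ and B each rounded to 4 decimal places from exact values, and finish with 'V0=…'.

(0,0): Delta=0.9851 Bond=-56.5039
(1,0): Delta=0.8937 Bond=-50.9471
(1,1): Delta=1.0000 Bond=-60.6509
(2,0): Delta=0.2417 Bond=-11.1754
(2,1): Delta=1.0000 Bond=-63.0769
(2,2): Delta=1.0000 Bond=-63.0769
V0=55.7963

The replicating-portfolio and risk-neutral prices coincide; use p* = (1.04−0.75)/(1.11−0.75) = 0.8056 for the latter.
At expiry t=3: V(3,0)=0.0000, V(3,1)=5.5788, V(3,2)=39.7446, V(3,3)=90.3099
(2,0): S=64.1250. Δ = (V_up−V_dn)/(S_up−S_dn) = (5.5788−0.0000)/(71.1788−48.0938) = 0.2417. V = [p*·5.5788 + (1−p*)·0.0000]/1.04 = 4.3211. B = V − Δ·S = -11.1754.
(2,1): S=94.9050. Δ = (V_up−V_dn)/(S_up−S_dn) = (39.7446−5.5788)/(105.3446−71.1788) = 1.0000. V = [p*·39.7446 + (1−p*)·5.5788]/1.04 = 31.8281. B = V − Δ·S = -63.0769.
(2,2): S=140.4594. Δ = (V_up−V_dn)/(S_up−S_dn) = (90.3099−39.7446)/(155.9099−105.3446) = 1.0000. V = [p*·90.3099 + (1−p*)·39.7446]/1.04 = 77.3825. B = V − Δ·S = -63.0769.
(1,0): S=85.5000. Δ = (V_up−V_dn)/(S_up−S_dn) = (31.8281−4.3211)/(94.9050−64.1250) = 0.8937. V = [p*·31.8281 + (1−p*)·4.3211]/1.04 = 25.4611. B = V − Δ·S = -50.9471.
(1,1): S=126.5400. Δ = (V_up−V_dn)/(S_up−S_dn) = (77.3825−31.8281)/(140.4594−94.9050) = 1.0000. V = [p*·77.3825 + (1−p*)·31.8281]/1.04 = 65.8891. B = V − Δ·S = -60.6509.
(0,0): S=114.0000. Δ = (V_up−V_dn)/(S_up−S_dn) = (65.8891−25.4611)/(126.5400−85.5000) = 0.9851. V = [p*·65.8891 + (1−p*)·25.4611]/1.04 = 55.7963. B = V − Δ·S = -56.5039.
Each (Δ,B) replicates both successor values, so the strategy is self-financing and V0 is arbitrage-free.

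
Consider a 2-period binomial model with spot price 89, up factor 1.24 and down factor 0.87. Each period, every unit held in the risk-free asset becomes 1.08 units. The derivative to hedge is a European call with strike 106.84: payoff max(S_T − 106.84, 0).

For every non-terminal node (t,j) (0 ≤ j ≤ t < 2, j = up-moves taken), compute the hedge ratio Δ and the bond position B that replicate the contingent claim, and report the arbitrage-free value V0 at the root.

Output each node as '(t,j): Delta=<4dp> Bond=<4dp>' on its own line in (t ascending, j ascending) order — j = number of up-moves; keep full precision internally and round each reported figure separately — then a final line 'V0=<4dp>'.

(0,0): Delta=0.4789 Bond=-34.3322
(1,0): Delta=0.0000 Bond=0.0000
(1,1): Delta=0.7349 Bond=-65.3292
V0=8.2871

Under the risk-neutral measure, an up-move has probability p* = (R−d)/(u−d) = 0.5676 and values discount at R = 1.08.
Payoff layer (t=2): V(2,0)=0.0000, V(2,1)=0.0000, V(2,2)=30.0064
(1,0): S=77.4300. Δ = (V_up−V_dn)/(S_up−S_dn) = (0.0000−0.0000)/(96.0132−67.3641) = 0.0000. V = [p*·0.0000 + (1−p*)·0.0000]/1.08 = 0.0000. B = V − Δ·S = 0.0000.
(1,1): S=110.3600. Δ = (V_up−V_dn)/(S_up−S_dn) = (30.0064−0.0000)/(136.8464−96.0132) = 0.7349. V = [p*·30.0064 + (1−p*)·0.0000]/1.08 = 15.7691. B = V − Δ·S = -65.3292.
(0,0): S=89.0000. Δ = (V_up−V_dn)/(S_up−S_dn) = (15.7691−0.0000)/(110.3600−77.4300) = 0.4789. V = [p*·15.7691 + (1−p*)·0.0000]/1.08 = 8.2871. B = V − Δ·S = -34.3322.
Self-financing check: at every node Δ·S+B equals the discounted successor values.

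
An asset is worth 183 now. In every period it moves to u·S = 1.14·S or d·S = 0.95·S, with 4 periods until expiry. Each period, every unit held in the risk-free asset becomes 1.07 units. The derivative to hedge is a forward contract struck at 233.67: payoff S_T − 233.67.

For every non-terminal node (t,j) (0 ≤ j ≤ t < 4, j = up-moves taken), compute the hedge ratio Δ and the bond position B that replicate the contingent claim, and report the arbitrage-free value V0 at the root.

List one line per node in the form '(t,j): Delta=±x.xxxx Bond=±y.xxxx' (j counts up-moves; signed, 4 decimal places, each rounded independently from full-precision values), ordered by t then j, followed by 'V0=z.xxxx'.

Under the risk-neutral measure, an up-move has probability p* = (R−d)/(u−d) = 0.6316 and values discount at R = 1.07.
At expiry t=4: V(4,0)=-84.6154, V(4,1)=-54.8044, V(4,2)=-19.0313, V(4,3)=23.8964, V(4,4)=75.4097
Node (3,0) S=156.8996: V=(p*·-54.8044+(1−p*)·-84.6154)/1.07=-61.4836; Δ=(-54.8044−-84.6154)/(178.8656−149.0546)=1.0000; B=V−Δ·S=-218.3832
Node (3,1) S=188.2795: V=(p*·-19.0313+(1−p*)·-54.8044)/1.07=-30.1036; Δ=(-19.0313−-54.8044)/(214.6387−178.8656)=1.0000; B=V−Δ·S=-218.3832
Node (3,2) S=225.9355: V=(p*·23.8964+(1−p*)·-19.0313)/1.07=7.5523; Δ=(23.8964−-19.0313)/(257.5664−214.6387)=1.0000; B=V−Δ·S=-218.3832
Node (3,3) S=271.1226: V=(p*·75.4097+(1−p*)·23.8964)/1.07=52.7394; Δ=(75.4097−23.8964)/(309.0797−257.5664)=1.0000; B=V−Δ·S=-218.3832
Node (2,0) S=165.1575: V=(p*·-30.1036+(1−p*)·-61.4836)/1.07=-38.9389; Δ=(-30.1036−-61.4836)/(188.2795−156.8996)=1.0000; B=V−Δ·S=-204.0964
Node (2,1) S=198.1890: V=(p*·7.5523+(1−p*)·-30.1036)/1.07=-5.9074; Δ=(7.5523−-30.1036)/(225.9355−188.2795)=1.0000; B=V−Δ·S=-204.0964
Node (2,2) S=237.8268: V=(p*·52.7394+(1−p*)·7.5523)/1.07=33.7304; Δ=(52.7394−7.5523)/(271.1226−225.9355)=1.0000; B=V−Δ·S=-204.0964
Node (1,0) S=173.8500: V=(p*·-5.9074+(1−p*)·-38.9389)/1.07=-16.8943; Δ=(-5.9074−-38.9389)/(198.1890−165.1575)=1.0000; B=V−Δ·S=-190.7443
Node (1,1) S=208.6200: V=(p*·33.7304+(1−p*)·-5.9074)/1.07=17.8757; Δ=(33.7304−-5.9074)/(237.8268−198.1890)=1.0000; B=V−Δ·S=-190.7443
Node (0,0) S=183.0000: V=(p*·17.8757+(1−p*)·-16.8943)/1.07=4.7343; Δ=(17.8757−-16.8943)/(208.6200−173.8500)=1.0000; B=V−Δ·S=-178.2657
Self-financing check: at every node Δ·S+B equals the discounted successor values.

(0,0): Delta=1.0000 Bond=-178.2657
(1,0): Delta=1.0000 Bond=-190.7443
(1,1): Delta=1.0000 Bond=-190.7443
(2,0): Delta=1.0000 Bond=-204.0964
(2,1): Delta=1.0000 Bond=-204.0964
(2,2): Delta=1.0000 Bond=-204.0964
(3,0): Delta=1.0000 Bond=-218.3832
(3,1): Delta=1.0000 Bond=-218.3832
(3,2): Delta=1.0000 Bond=-218.3832
(3,3): Delta=1.0000 Bond=-218.3832
V0=4.7343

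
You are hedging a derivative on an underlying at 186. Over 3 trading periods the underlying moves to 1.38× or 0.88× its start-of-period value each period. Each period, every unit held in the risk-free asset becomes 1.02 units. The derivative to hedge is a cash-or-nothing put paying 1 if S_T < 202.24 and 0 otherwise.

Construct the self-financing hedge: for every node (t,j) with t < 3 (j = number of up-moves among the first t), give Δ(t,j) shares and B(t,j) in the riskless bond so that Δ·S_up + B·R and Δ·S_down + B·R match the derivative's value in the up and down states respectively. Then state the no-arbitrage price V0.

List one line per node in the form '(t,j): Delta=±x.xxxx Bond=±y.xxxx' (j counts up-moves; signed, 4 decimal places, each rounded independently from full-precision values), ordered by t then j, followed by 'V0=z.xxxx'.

(0,0): Delta=-0.0042 Bond=1.5371
(1,0): Delta=-0.0034 Bond=1.4348
(1,1): Delta=-0.0055 Bond=1.9100
(2,0): Delta=0.0000 Bond=0.9804
(2,1): Delta=-0.0089 Bond=2.7059
(2,2): Delta=0.0000 Bond=0.0000
V0=0.7621

Since d<R<u, set p* = (R−d)/(u−d) = 0.2800; price each node as the discounted p*-expectation of its children.
Payoff layer (t=3): V(3,0)=1.0000, V(3,1)=1.0000, V(3,2)=0.0000, V(3,3)=0.0000
(2,0): S=144.0384. Δ = (V_up−V_dn)/(S_up−S_dn) = (1.0000−1.0000)/(198.7730−126.7538) = 0.0000. V = [p*·1.0000 + (1−p*)·1.0000]/1.02 = 0.9804. B = V − Δ·S = 0.9804.
(2,1): S=225.8784. Δ = (V_up−V_dn)/(S_up−S_dn) = (0.0000−1.0000)/(311.7122−198.7730) = -0.0089. V = [p*·0.0000 + (1−p*)·1.0000]/1.02 = 0.7059. B = V − Δ·S = 2.7059.
(2,2): S=354.2184. Δ = (V_up−V_dn)/(S_up−S_dn) = (0.0000−0.0000)/(488.8214−311.7122) = 0.0000. V = [p*·0.0000 + (1−p*)·0.0000]/1.02 = 0.0000. B = V − Δ·S = 0.0000.
(1,0): S=163.6800. Δ = (V_up−V_dn)/(S_up−S_dn) = (0.7059−0.9804)/(225.8784−144.0384) = -0.0034. V = [p*·0.7059 + (1−p*)·0.9804]/1.02 = 0.8858. B = V − Δ·S = 1.4348.
(1,1): S=256.6800. Δ = (V_up−V_dn)/(S_up−S_dn) = (0.0000−0.7059)/(354.2184−225.8784) = -0.0055. V = [p*·0.0000 + (1−p*)·0.7059]/1.02 = 0.4983. B = V − Δ·S = 1.9100.
(0,0): S=186.0000. Δ = (V_up−V_dn)/(S_up−S_dn) = (0.4983−0.8858)/(256.6800−163.6800) = -0.0042. V = [p*·0.4983 + (1−p*)·0.8858]/1.02 = 0.7621. B = V − Δ·S = 1.5371.
The time-0 hedge costs 0.7621, which is the no-arbitrage price.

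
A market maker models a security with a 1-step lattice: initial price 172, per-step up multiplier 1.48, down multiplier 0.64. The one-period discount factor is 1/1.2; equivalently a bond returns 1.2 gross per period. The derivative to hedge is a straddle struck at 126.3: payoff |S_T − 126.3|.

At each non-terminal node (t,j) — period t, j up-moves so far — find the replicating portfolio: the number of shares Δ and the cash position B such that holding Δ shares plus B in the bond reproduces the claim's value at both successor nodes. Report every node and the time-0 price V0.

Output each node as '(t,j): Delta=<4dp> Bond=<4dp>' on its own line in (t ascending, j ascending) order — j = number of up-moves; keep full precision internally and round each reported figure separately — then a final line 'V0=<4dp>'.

(0,0): Delta=0.7755 Bond=-57.6198
V0=75.7611

Under the risk-neutral measure, an up-move has probability p* = (R−d)/(u−d) = 0.6667 and values discount at R = 1.2.
Terminal values V(1,·): V(1,0)=16.2200, V(1,1)=128.2600
Node (0,0) S=172.0000: V=(p*·128.2600+(1−p*)·16.2200)/1.2=75.7611; Δ=(128.2600−16.2200)/(254.5600−110.0800)=0.7755; B=V−Δ·S=-57.6198
Root portfolio cost Δ·172+B reproduces V0=75.7611.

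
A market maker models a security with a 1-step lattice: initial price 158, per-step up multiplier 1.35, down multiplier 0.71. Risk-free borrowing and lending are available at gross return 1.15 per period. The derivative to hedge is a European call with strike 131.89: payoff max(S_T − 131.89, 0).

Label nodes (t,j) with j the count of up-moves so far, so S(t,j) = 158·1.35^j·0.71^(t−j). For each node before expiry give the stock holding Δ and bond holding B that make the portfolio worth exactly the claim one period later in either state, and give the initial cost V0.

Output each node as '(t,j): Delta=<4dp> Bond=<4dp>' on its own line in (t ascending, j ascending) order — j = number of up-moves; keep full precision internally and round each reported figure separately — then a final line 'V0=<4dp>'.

No-arbitrage ⇒ martingale measure with p* = (R−d)/(u−d) = 0.6875.
Terminal payoffs: V(1,0)=0.0000, V(1,1)=81.4100
Node (0,0) S=158.0000: V=(p*·81.4100+(1−p*)·0.0000)/1.15=48.6690; Δ=(81.4100−0.0000)/(213.3000−112.1800)=0.8051; B=V−Δ·S=-78.5341
Each (Δ,B) replicates both successor values, so the strategy is self-financing and V0 is arbitrage-free.

(0,0): Delta=0.8051 Bond=-78.5341
V0=48.6690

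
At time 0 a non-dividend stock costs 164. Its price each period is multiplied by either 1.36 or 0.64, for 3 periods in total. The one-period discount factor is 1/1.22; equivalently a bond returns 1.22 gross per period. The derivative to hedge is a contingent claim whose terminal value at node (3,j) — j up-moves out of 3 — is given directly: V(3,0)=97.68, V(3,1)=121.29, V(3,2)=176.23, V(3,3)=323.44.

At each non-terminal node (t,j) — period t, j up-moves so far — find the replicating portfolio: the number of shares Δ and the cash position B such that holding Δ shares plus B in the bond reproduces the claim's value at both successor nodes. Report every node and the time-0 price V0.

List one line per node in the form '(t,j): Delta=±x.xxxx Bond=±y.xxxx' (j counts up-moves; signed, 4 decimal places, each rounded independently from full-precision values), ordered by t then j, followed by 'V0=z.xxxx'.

(0,0): Delta=0.6465 Bond=30.3128
(1,0): Delta=0.5298 Bond=49.2332
(1,1): Delta=0.6598 Bond=34.0243
(2,0): Delta=0.4882 Bond=62.8634
(2,1): Delta=0.5346 Bond=59.3889
(2,2): Delta=0.6740 Bond=37.1940
V0=136.3469

The replicating-portfolio and risk-neutral prices coincide; use p* = (1.22−0.64)/(1.36−0.64) = 0.8056 for the latter.
Terminal values V(3,·): V(3,0)=97.6800, V(3,1)=121.2900, V(3,2)=176.2300, V(3,3)=323.4400
Node (2,0) S=67.1744: V=(p*·121.2900+(1−p*)·97.6800)/1.22=95.6551; Δ=(121.2900−97.6800)/(91.3572−42.9916)=0.4882; B=V−Δ·S=62.8634
Node (2,1) S=142.7456: V=(p*·176.2300+(1−p*)·121.2900)/1.22=135.6944; Δ=(176.2300−121.2900)/(194.1340−91.3572)=0.5346; B=V−Δ·S=59.3889
Node (2,2) S=303.3344: V=(p*·323.4400+(1−p*)·176.2300)/1.22=241.6523; Δ=(323.4400−176.2300)/(412.5348−194.1340)=0.6740; B=V−Δ·S=37.1940
Node (1,0) S=104.9600: V=(p*·135.6944+(1−p*)·95.6551)/1.22=104.8434; Δ=(135.6944−95.6551)/(142.7456−67.1744)=0.5298; B=V−Δ·S=49.2332
Node (1,1) S=223.0400: V=(p*·241.6523+(1−p*)·135.6944)/1.22=181.1880; Δ=(241.6523−135.6944)/(303.3344−142.7456)=0.6598; B=V−Δ·S=34.0243
Node (0,0) S=164.0000: V=(p*·181.1880+(1−p*)·104.8434)/1.22=136.3469; Δ=(181.1880−104.8434)/(223.0400−104.9600)=0.6465; B=V−Δ·S=30.3128
Check: Δ(0,0)·S0 + B(0,0) = 136.3469 = V0.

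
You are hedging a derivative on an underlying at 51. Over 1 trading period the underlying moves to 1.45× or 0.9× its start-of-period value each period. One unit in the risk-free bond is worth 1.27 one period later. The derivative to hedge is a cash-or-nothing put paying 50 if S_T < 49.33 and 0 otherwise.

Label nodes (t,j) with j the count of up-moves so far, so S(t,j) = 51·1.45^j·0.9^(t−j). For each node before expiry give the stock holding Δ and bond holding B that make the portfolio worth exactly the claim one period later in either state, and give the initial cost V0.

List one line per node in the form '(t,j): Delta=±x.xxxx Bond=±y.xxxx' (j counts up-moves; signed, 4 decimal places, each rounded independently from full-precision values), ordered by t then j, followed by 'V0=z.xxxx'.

(0,0): Delta=-1.7825 Bond=103.7938
V0=12.8848

The replicating-portfolio and risk-neutral prices coincide; use p* = (1.27−0.9)/(1.45−0.9) = 0.6727 for the latter.
Terminal payoffs: V(1,0)=50.0000, V(1,1)=0.0000
  t=0,j=0: stock 51.0000 → up 73.9500 (V=0.0000), down 45.9000 (V=50.0000). Price 12.8848; hedge Δ=-1.7825, bond B=103.7938.
Each (Δ,B) replicates both successor values, so the strategy is self-financing and V0 is arbitrage-free.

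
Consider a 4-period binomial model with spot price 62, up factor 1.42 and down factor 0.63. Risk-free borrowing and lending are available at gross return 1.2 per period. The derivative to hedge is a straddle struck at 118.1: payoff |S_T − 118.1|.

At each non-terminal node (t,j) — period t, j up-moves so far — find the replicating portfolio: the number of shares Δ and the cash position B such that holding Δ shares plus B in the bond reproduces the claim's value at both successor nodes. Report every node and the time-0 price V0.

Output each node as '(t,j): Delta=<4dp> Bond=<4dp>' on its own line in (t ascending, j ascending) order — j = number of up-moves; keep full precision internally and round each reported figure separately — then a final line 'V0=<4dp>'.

(0,0): Delta=0.1892 Bond=18.2449
(1,0): Delta=-1.0000 Bond=68.3449
(1,1): Delta=0.3929 Bond=3.9654
(2,0): Delta=-1.0000 Bond=82.0139
(2,1): Delta=-1.0000 Bond=82.0139
(2,2): Delta=0.6314 Bond=-25.0594
(3,0): Delta=-1.0000 Bond=98.4167
(3,1): Delta=-1.0000 Bond=98.4167
(3,2): Delta=-1.0000 Bond=98.4167
(3,3): Delta=0.9107 Bond=-79.6632
V0=29.9767

The replicating-portfolio and risk-neutral prices coincide; use p* = (1.2−0.63)/(1.42−0.63) = 0.7215 for the latter.
Terminal values V(4,·): V(4,0)=108.3332, V(4,1)=96.0859, V(4,2)=68.4808, V(4,3)=6.2600, V(4,4)=133.9839
(3,0): S=15.5029. Δ = (V_up−V_dn)/(S_up−S_dn) = (96.0859−108.3332)/(22.0141−9.7668) = -1.0000. V = [p*·96.0859 + (1−p*)·108.3332]/1.2 = 82.9138. B = V − Δ·S = 98.4167.
(3,1): S=34.9431. Δ = (V_up−V_dn)/(S_up−S_dn) = (68.4808−96.0859)/(49.6192−22.0141) = -1.0000. V = [p*·68.4808 + (1−p*)·96.0859]/1.2 = 63.4736. B = V − Δ·S = 98.4167.
(3,2): S=78.7606. Δ = (V_up−V_dn)/(S_up−S_dn) = (6.2600−68.4808)/(111.8400−49.6192) = -1.0000. V = [p*·6.2600 + (1−p*)·68.4808]/1.2 = 19.6561. B = V − Δ·S = 98.4167.
(3,3): S=177.5239. Δ = (V_up−V_dn)/(S_up−S_dn) = (133.9839−6.2600)/(252.0839−111.8400) = 0.9107. V = [p*·133.9839 + (1−p*)·6.2600]/1.2 = 82.0127. B = V − Δ·S = -79.6632.
(2,0): S=24.6078. Δ = (V_up−V_dn)/(S_up−S_dn) = (63.4736−82.9138)/(34.9431−15.5029) = -1.0000. V = [p*·63.4736 + (1−p*)·82.9138]/1.2 = 57.4061. B = V − Δ·S = 82.0139.
(2,1): S=55.4652. Δ = (V_up−V_dn)/(S_up−S_dn) = (19.6561−63.4736)/(78.7606−34.9431) = -1.0000. V = [p*·19.6561 + (1−p*)·63.4736]/1.2 = 26.5487. B = V − Δ·S = 82.0139.
(2,2): S=125.0168. Δ = (V_up−V_dn)/(S_up−S_dn) = (82.0127−19.6561)/(177.5239−78.7606) = 0.6314. V = [p*·82.0127 + (1−p*)·19.6561]/1.2 = 53.8729. B = V − Δ·S = -25.0594.
(1,0): S=39.0600. Δ = (V_up−V_dn)/(S_up−S_dn) = (26.5487−57.4061)/(55.4652−24.6078) = -1.0000. V = [p*·26.5487 + (1−p*)·57.4061]/1.2 = 29.2849. B = V − Δ·S = 68.3449.
(1,1): S=88.0400. Δ = (V_up−V_dn)/(S_up−S_dn) = (53.8729−26.5487)/(125.0168−55.4652) = 0.3929. V = [p*·53.8729 + (1−p*)·26.5487]/1.2 = 38.5531. B = V − Δ·S = 3.9654.
(0,0): S=62.0000. Δ = (V_up−V_dn)/(S_up−S_dn) = (38.5531−29.2849)/(88.0400−39.0600) = 0.1892. V = [p*·38.5531 + (1−p*)·29.2849]/1.2 = 29.9767. B = V − Δ·S = 18.2449.
Self-financing check: at every node Δ·S+B equals the discounted successor values.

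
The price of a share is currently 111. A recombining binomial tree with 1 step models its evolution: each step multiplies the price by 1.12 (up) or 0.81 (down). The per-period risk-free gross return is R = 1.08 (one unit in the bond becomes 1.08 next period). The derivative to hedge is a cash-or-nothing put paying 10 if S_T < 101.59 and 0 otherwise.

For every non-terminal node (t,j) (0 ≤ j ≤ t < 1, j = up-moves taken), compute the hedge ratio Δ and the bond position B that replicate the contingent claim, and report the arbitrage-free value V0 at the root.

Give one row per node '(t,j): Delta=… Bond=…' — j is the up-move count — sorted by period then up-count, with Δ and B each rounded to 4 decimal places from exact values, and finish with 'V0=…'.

(0,0): Delta=-0.2906 Bond=33.4528
V0=1.1947

Under the risk-neutral measure, an up-move has probability p* = (R−d)/(u−d) = 0.8710 and values discount at R = 1.08.
At expiry t=1: V(1,0)=10.0000, V(1,1)=0.0000
Node (0,0) S=111.0000: V=(p*·0.0000+(1−p*)·10.0000)/1.08=1.1947; Δ=(0.0000−10.0000)/(124.3200−89.9100)=-0.2906; B=V−Δ·S=33.4528
Root portfolio cost Δ·111+B reproduces V0=1.1947.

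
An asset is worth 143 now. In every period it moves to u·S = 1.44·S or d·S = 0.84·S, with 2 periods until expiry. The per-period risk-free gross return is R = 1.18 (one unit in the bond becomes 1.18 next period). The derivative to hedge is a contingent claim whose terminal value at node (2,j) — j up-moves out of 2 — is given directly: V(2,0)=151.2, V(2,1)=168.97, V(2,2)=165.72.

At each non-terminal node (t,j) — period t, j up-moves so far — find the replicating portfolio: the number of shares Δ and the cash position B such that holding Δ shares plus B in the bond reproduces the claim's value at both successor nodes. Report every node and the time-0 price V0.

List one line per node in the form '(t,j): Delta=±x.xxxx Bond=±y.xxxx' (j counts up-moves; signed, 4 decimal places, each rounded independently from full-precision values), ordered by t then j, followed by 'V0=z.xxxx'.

(0,0): Delta=0.0579 Bond=109.9307
(1,0): Delta=0.2466 Bond=107.0525
(1,1): Delta=-0.0263 Bond=147.0508
V0=118.2057

No-arbitrage ⇒ martingale measure with p* = (R−d)/(u−d) = 0.5667.
Payoff layer (t=2): V(2,0)=151.2000, V(2,1)=168.9700, V(2,2)=165.7200
(1,0): S=120.1200. Δ = (V_up−V_dn)/(S_up−S_dn) = (168.9700−151.2000)/(172.9728−100.9008) = 0.2466. V = [p*·168.9700 + (1−p*)·151.2000]/1.18 = 136.6692. B = V − Δ·S = 107.0525.
(1,1): S=205.9200. Δ = (V_up−V_dn)/(S_up−S_dn) = (165.7200−168.9700)/(296.5248−172.9728) = -0.0263. V = [p*·165.7200 + (1−p*)·168.9700]/1.18 = 141.6342. B = V − Δ·S = 147.0508.
(0,0): S=143.0000. Δ = (V_up−V_dn)/(S_up−S_dn) = (141.6342−136.6692)/(205.9200−120.1200) = 0.0579. V = [p*·141.6342 + (1−p*)·136.6692]/1.18 = 118.2057. B = V − Δ·S = 109.9307.
Check: Δ(0,0)·S0 + B(0,0) = 118.2057 = V0.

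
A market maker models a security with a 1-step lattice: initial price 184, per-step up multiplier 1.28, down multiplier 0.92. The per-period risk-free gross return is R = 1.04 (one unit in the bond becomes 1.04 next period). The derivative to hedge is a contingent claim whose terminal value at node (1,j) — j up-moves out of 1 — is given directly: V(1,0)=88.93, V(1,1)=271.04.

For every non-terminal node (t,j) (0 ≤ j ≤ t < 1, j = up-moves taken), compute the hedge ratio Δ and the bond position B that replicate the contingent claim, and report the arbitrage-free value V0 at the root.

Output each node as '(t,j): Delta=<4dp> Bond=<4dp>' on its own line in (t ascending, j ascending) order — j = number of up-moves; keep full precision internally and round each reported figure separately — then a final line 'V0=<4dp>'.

(0,0): Delta=2.7492 Bond=-361.9829
V0=143.8782

Risk-neutral probability p* = (R−d)/(u−d) = (1.04−0.92)/(1.28−0.92) = 0.3333.
At expiry t=1: V(1,0)=88.9300, V(1,1)=271.0400
(0,0): S=184.0000. Δ = (V_up−V_dn)/(S_up−S_dn) = (271.0400−88.9300)/(235.5200−169.2800) = 2.7492. V = [p*·271.0400 + (1−p*)·88.9300]/1.04 = 143.8782. B = V − Δ·S = -361.9829.
Self-financing check: at every node Δ·S+B equals the discounted successor values.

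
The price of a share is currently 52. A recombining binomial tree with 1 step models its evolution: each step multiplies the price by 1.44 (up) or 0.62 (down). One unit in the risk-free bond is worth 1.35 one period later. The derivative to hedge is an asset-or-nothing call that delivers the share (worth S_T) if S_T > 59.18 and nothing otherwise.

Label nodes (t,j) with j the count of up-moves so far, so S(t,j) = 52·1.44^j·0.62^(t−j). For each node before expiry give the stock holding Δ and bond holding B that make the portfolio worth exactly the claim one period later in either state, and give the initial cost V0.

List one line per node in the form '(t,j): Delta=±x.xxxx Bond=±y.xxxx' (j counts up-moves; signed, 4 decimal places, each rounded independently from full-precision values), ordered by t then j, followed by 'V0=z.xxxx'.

(0,0): Delta=1.7561 Bond=-41.9382
V0=49.3789

Risk-neutral probability p* = (R−d)/(u−d) = (1.35−0.62)/(1.44−0.62) = 0.8902.
Payoff layer (t=1): V(1,0)=0.0000, V(1,1)=74.8800
  t=0,j=0: stock 52.0000 → up 74.8800 (V=74.8800), down 32.2400 (V=0.0000). Price 49.3789; hedge Δ=1.7561, bond B=-41.9382.
Each (Δ,B) replicates both successor values, so the strategy is self-financing and V0 is arbitrage-free.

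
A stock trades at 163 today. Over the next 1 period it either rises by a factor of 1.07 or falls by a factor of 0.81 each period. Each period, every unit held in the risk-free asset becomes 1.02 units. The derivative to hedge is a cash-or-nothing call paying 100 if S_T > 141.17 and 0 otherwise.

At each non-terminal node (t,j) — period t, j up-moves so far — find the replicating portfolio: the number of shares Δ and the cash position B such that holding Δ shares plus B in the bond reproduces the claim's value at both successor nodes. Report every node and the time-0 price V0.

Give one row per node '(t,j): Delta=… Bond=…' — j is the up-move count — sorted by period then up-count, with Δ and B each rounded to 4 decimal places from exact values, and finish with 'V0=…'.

No-arbitrage ⇒ martingale measure with p* = (R−d)/(u−d) = 0.8077.
Payoff layer (t=1): V(1,0)=0.0000, V(1,1)=100.0000
Node (0,0) S=163.0000: V=(p*·100.0000+(1−p*)·0.0000)/1.02=79.1855; Δ=(100.0000−0.0000)/(174.4100−132.0300)=2.3596; B=V−Δ·S=-305.4299
Each (Δ,B) replicates both successor values, so the strategy is self-financing and V0 is arbitrage-free.

(0,0): Delta=2.3596 Bond=-305.4299
V0=79.1855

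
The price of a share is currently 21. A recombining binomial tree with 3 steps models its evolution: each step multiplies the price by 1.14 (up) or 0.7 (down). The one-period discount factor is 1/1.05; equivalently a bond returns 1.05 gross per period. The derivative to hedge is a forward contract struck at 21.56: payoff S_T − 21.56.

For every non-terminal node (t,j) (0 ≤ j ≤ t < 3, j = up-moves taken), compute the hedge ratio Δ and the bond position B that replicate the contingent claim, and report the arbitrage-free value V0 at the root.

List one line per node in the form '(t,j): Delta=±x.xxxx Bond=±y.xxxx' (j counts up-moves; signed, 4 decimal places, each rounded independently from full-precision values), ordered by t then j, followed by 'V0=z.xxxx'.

(0,0): Delta=1.0000 Bond=-18.6243
(1,0): Delta=1.0000 Bond=-19.5556
(1,1): Delta=1.0000 Bond=-19.5556
(2,0): Delta=1.0000 Bond=-20.5333
(2,1): Delta=1.0000 Bond=-20.5333
(2,2): Delta=1.0000 Bond=-20.5333
V0=2.3757

The replicating-portfolio and risk-neutral prices coincide; use p* = (1.05−0.7)/(1.14−0.7) = 0.7955 for the latter.
Payoff layer (t=3): V(3,0)=-14.3570, V(3,1)=-9.8294, V(3,2)=-2.4559, V(3,3)=9.5524
Node (2,0) S=10.2900: V=(p*·-9.8294+(1−p*)·-14.3570)/1.05=-10.2433; Δ=(-9.8294−-14.3570)/(11.7306−7.2030)=1.0000; B=V−Δ·S=-20.5333
Node (2,1) S=16.7580: V=(p*·-2.4559+(1−p*)·-9.8294)/1.05=-3.7753; Δ=(-2.4559−-9.8294)/(19.1041−11.7306)=1.0000; B=V−Δ·S=-20.5333
Node (2,2) S=27.2916: V=(p*·9.5524+(1−p*)·-2.4559)/1.05=6.7583; Δ=(9.5524−-2.4559)/(31.1124−19.1041)=1.0000; B=V−Δ·S=-20.5333
Node (1,0) S=14.7000: V=(p*·-3.7753+(1−p*)·-10.2433)/1.05=-4.8556; Δ=(-3.7753−-10.2433)/(16.7580−10.2900)=1.0000; B=V−Δ·S=-19.5556
Node (1,1) S=23.9400: V=(p*·6.7583+(1−p*)·-3.7753)/1.05=4.3844; Δ=(6.7583−-3.7753)/(27.2916−16.7580)=1.0000; B=V−Δ·S=-19.5556
Node (0,0) S=21.0000: V=(p*·4.3844+(1−p*)·-4.8556)/1.05=2.3757; Δ=(4.3844−-4.8556)/(23.9400−14.7000)=1.0000; B=V−Δ·S=-18.6243
Each (Δ,B) replicates both successor values, so the strategy is self-financing and V0 is arbitrage-free.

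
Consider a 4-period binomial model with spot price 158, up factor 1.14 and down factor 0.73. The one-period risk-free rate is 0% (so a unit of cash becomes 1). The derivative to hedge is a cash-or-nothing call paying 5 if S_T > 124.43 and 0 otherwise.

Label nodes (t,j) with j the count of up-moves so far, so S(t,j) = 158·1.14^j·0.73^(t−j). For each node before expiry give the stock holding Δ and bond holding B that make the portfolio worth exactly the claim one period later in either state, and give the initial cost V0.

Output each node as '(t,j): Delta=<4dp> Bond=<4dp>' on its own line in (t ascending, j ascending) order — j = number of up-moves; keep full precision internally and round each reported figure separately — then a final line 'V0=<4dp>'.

Under the risk-neutral measure, an up-move has probability p* = (R−d)/(u−d) = 0.6585 and values discount at R = 1.
At expiry t=4: V(4,0)=0.0000, V(4,1)=0.0000, V(4,2)=0.0000, V(4,3)=5.0000, V(4,4)=5.0000
  t=3,j=0: stock 61.4647 → up 70.0697 (V=0.0000), down 44.8692 (V=0.0000). Price 0.0000; hedge Δ=0.0000, bond B=0.0000.
  t=3,j=1: stock 95.9859 → up 109.4240 (V=0.0000), down 70.0697 (V=0.0000). Price 0.0000; hedge Δ=0.0000, bond B=0.0000.
  t=3,j=2: stock 149.8959 → up 170.8813 (V=5.0000), down 109.4240 (V=0.0000). Price 3.2927; hedge Δ=0.0814, bond B=-8.9024.
  t=3,j=3: stock 234.0840 → up 266.8557 (V=5.0000), down 170.8813 (V=5.0000). Price 5.0000; hedge Δ=0.0000, bond B=5.0000.
  t=2,j=0: stock 84.1982 → up 95.9859 (V=0.0000), down 61.4647 (V=0.0000). Price 0.0000; hedge Δ=0.0000, bond B=0.0000.
  t=2,j=1: stock 131.4876 → up 149.8959 (V=3.2927), down 95.9859 (V=0.0000). Price 2.1684; hedge Δ=0.0611, bond B=-5.8626.
  t=2,j=2: stock 205.3368 → up 234.0840 (V=5.0000), down 149.8959 (V=3.2927). Price 4.4170; hedge Δ=0.0203, bond B=0.2528.
  t=1,j=0: stock 115.3400 → up 131.4876 (V=2.1684), down 84.1982 (V=0.0000). Price 1.4279; hedge Δ=0.0459, bond B=-3.8607.
  t=1,j=1: stock 180.1200 → up 205.3368 (V=4.4170), down 131.4876 (V=2.1684). Price 3.6492; hedge Δ=0.0304, bond B=-1.8354.
  t=0,j=0: stock 158.0000 → up 180.1200 (V=3.6492), down 115.3400 (V=1.4279). Price 2.8907; hedge Δ=0.0343, bond B=-2.5269.
Self-financing check: at every node Δ·S+B equals the discounted successor values.

(0,0): Delta=0.0343 Bond=-2.5269
(1,0): Delta=0.0459 Bond=-3.8607
(1,1): Delta=0.0304 Bond=-1.8354
(2,0): Delta=0.0000 Bond=0.0000
(2,1): Delta=0.0611 Bond=-5.8626
(2,2): Delta=0.0203 Bond=0.2528
(3,0): Delta=0.0000 Bond=0.0000
(3,1): Delta=0.0000 Bond=0.0000
(3,2): Delta=0.0814 Bond=-8.9024
(3,3): Delta=0.0000 Bond=5.0000
V0=2.8907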